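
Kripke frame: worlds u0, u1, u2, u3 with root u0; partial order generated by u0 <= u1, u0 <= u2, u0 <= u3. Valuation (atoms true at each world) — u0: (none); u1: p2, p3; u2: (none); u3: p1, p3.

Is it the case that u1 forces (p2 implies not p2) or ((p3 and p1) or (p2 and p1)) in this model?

u1 does not force (p2 implies not p2) or ((p3 and p1) or (p2 and p1)): neither disjunct is forced at u1.
u1 does not force p2 implies not p2: already at u1 itself, u1 forces p2 but u1 does not force not p2.
u1 does not force not p2 since u1 is accessible from u1 and u1 forces p2.

No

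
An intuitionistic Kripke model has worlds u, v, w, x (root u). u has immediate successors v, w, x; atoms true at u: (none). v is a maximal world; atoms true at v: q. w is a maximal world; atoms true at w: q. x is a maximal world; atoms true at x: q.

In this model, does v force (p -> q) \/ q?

v ||- (p -> q) \/ q via the disjunct p -> q.

Yes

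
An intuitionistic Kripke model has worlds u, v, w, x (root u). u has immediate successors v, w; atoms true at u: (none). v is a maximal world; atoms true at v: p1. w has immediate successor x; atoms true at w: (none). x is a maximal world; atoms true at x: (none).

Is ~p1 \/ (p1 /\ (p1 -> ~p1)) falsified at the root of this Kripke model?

u ||-/- ~p1 \/ (p1 /\ (p1 -> ~p1)): neither disjunct is forced at u.
u ||-/- ~p1 since v is accessible from u and v ||- p1.
So the root u does not force ~p1 \/ (p1 /\ (p1 -> ~p1)); the model is a countermodel.

Yes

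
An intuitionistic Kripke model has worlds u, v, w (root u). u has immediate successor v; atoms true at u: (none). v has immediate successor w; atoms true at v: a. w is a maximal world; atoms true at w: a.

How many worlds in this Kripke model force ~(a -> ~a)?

u: forces it.
v: forces it.
w: forces it.
Worlds forcing the formula: {u, v, w}.

3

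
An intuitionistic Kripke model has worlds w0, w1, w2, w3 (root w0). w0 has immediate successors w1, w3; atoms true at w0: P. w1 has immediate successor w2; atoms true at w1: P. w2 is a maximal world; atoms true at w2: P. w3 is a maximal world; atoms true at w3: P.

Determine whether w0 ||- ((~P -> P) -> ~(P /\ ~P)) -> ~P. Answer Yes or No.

No

w0 ||-/- ((~P -> P) -> ~(P /\ ~P)) -> ~P: already at w0 itself, w0 ||- (~P -> P) -> ~(P /\ ~P) but w0 ||-/- ~P.
w0 ||-/- ~P since w0 is accessible from w0 and w0 ||- P.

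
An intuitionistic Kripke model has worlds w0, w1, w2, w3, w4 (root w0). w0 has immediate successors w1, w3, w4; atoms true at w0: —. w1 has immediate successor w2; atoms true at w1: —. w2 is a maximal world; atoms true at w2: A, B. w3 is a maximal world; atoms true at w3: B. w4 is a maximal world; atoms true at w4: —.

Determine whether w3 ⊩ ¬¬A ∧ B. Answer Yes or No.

w3 ⊮ ¬¬A ∧ B since w3 fails ¬¬A.

No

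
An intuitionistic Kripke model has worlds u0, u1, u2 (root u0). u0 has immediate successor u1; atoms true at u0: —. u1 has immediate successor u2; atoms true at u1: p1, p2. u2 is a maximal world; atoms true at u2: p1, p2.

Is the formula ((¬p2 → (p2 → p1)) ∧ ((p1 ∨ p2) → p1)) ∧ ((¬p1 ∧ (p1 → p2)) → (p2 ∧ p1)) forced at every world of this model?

Yes

u0 ⊩ ((¬p2 → (p2 → p1)) ∧ ((p1 ∨ p2) → p1)) ∧ ((¬p1 ∧ (p1 → p2)) → (p2 ∧ p1)) since u0 forces both conjuncts.
Since the root u0 forces ((¬p2 → (p2 → p1)) ∧ ((p1 ∨ p2) → p1)) ∧ ((¬p1 ∧ (p1 → p2)) → (p2 ∧ p1)) and forcing is persistent (monotone upward), every world forces it.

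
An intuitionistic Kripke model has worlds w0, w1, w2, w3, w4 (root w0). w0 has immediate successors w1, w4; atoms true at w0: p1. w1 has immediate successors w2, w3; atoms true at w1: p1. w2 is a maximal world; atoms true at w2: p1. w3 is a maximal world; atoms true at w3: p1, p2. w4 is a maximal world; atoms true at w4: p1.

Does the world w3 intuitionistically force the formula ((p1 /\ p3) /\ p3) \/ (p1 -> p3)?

No

w3 ||-/- ((p1 /\ p3) /\ p3) \/ (p1 -> p3): neither disjunct is forced at w3.
w3 ||-/- (p1 /\ p3) /\ p3 since w3 fails p1 /\ p3.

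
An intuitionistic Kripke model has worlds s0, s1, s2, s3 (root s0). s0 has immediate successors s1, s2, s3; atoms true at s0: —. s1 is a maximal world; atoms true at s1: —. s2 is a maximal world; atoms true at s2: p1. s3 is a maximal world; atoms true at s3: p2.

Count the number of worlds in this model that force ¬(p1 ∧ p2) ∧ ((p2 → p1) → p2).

1

s0: does not force it — s0 ⊮ ¬(p1 ∧ p2) ∧ ((p2 → p1) → p2) since s0 fails (p2 → p1) → p2.
s1: does not force it — s1 ⊮ ¬(p1 ∧ p2) ∧ ((p2 → p1) → p2) since s1 fails (p2 → p1) → p2.
s2: does not force it.
s3: forces it.
Worlds forcing the formula: {s3}.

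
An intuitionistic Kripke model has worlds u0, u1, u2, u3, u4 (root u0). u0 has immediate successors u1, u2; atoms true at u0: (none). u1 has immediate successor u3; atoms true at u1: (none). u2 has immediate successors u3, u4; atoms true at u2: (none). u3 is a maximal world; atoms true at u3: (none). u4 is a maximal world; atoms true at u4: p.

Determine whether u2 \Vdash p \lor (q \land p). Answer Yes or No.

u2 \nVdash p \lor (q \land p): neither disjunct is forced at u2.
u2 lacks atom p, so u2 \nVdash p.

No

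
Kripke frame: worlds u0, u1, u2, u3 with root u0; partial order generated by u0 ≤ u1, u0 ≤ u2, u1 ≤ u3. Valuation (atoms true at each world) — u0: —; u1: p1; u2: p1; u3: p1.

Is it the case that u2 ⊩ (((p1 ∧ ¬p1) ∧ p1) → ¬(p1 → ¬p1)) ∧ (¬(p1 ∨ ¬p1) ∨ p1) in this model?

Yes

u2 ⊩ (((p1 ∧ ¬p1) ∧ p1) → ¬(p1 → ¬p1)) ∧ (¬(p1 ∨ ¬p1) ∨ p1) since u2 forces both conjuncts.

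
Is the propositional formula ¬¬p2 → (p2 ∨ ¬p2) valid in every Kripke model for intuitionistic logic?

This is a variant of double-negation elimination (deriving excluded middle from double negation), which is not intuitionistically valid.
A Kripke countermodel: worlds s0, s1; order generated by s0 ≤ s1; atoms true at each world — s0:{}; s1:{p2}.
s0 ⊮ ¬¬p2 → (p2 ∨ ¬p2): already at s0 itself, s0 ⊩ ¬¬p2 but s0 ⊮ p2 ∨ ¬p2.
s0 ⊮ p2 ∨ ¬p2: neither disjunct is forced at s0.
s0 lacks atom p2, so s0 ⊮ p2.
So the root s0 does not force the formula.

No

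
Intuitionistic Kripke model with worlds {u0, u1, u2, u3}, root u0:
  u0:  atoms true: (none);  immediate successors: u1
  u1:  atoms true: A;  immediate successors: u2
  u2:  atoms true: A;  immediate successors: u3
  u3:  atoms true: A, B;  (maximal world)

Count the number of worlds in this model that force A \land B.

1

u0: does not force it — u0 \nVdash A \land B since u0 fails A.
u1: does not force it — u1 \nVdash A \land B since u1 fails B.
u2: does not force it.
u3: forces it.
Worlds forcing the formula: {u3}.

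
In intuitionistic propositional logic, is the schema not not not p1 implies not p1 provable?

This is triple-negation reduction, which is intuitionistically derivable.
Assume not not not p1 and suppose p1. Then not not p1 (double-negation introduction), contradicting not not not p1. So not p1.

Yes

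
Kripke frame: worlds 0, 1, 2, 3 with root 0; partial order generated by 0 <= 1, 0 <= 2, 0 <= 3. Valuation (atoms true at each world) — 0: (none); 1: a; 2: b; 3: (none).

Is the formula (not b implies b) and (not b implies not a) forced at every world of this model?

No

Not every world: 0 does not force (not b implies b) and (not b implies not a).
0 does not force (not b implies b) and (not b implies not a) since 0 fails not b implies b.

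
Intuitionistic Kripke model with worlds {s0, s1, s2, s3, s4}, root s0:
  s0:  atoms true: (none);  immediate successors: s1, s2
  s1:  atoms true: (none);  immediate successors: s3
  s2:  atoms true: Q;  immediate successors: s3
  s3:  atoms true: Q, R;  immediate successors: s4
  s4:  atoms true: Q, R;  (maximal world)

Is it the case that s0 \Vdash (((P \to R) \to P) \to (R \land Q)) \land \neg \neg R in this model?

Yes

s0 \Vdash (((P \to R) \to P) \to (R \land Q)) \land \neg \neg R since s0 forces both conjuncts.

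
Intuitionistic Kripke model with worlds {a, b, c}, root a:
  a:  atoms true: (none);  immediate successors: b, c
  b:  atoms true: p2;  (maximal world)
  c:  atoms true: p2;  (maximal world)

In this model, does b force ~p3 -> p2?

Yes

b ||- ~p3 -> p2: every world accessible from b that forces ~p3 (namely b) also forces p2.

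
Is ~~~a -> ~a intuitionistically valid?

Yes

This is triple-negation reduction, which is intuitionistically derivable.
Assume ~~~a and suppose a. Then ~~a (double-negation introduction), contradicting ~~~a. So ~a.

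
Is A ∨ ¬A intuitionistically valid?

No

This is the law of excluded middle, which is not intuitionistically valid.
A Kripke countermodel: worlds w0, w1; order generated by w0 ≤ w1; atoms true at each world — w0:{}; w1:{A}.
w0 ⊮ A ∨ ¬A: neither disjunct is forced at w0.
w0 lacks atom A, so w0 ⊮ A.
So the root w0 does not force the formula.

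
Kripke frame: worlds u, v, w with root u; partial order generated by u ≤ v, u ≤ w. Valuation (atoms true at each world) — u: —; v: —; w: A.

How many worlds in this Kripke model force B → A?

u: forces it.
v: forces it.
w: forces it.
Worlds forcing the formula: {u, v, w}.

3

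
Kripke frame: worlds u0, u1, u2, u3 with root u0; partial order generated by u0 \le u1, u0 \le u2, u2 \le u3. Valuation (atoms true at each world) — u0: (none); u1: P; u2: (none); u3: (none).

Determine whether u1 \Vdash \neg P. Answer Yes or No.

No

u1 \nVdash \neg P since u1 is accessible from u1 and u1 \Vdash P.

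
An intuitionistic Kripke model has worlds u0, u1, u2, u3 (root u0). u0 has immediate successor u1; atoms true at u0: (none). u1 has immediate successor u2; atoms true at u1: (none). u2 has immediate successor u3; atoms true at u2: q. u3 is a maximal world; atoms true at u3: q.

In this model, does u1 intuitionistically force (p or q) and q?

No

u1 does not force (p or q) and q since u1 fails p or q.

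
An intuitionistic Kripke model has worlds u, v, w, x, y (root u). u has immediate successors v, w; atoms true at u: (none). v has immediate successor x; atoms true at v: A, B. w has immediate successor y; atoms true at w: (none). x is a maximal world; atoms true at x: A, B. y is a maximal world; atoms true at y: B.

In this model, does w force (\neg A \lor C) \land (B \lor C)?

w \nVdash (\neg A \lor C) \land (B \lor C) since w fails B \lor C.

No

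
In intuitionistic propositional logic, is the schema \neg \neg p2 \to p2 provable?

This is double-negation elimination, which is not intuitionistically valid.
A Kripke countermodel: worlds w0, w1; order generated by w0 \le w1; atoms true at each world — w0:{}; w1:{p2}.
w0 \nVdash \neg \neg p2 \to p2: already at w0 itself, w0 \Vdash \neg \neg p2 but w0 \nVdash p2.
w0 lacks atom p2, so w0 \nVdash p2.
So the root w0 does not force the formula.

No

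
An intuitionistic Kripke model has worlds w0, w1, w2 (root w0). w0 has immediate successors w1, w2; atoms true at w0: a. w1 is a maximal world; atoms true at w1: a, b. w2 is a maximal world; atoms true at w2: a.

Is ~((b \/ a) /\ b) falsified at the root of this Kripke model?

Yes

w0 ||-/- ~((b \/ a) /\ b) since w1 is accessible from w0 and w1 ||- (b \/ a) /\ b.
w1 ||- (b \/ a) /\ b since w1 forces both conjuncts.
So the root w0 does not force ~((b \/ a) /\ b); the model is a countermodel.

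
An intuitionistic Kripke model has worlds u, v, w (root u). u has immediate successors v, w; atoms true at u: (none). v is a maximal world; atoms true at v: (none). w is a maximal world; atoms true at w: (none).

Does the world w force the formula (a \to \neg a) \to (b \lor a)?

No

w \nVdash (a \to \neg a) \to (b \lor a): already at w itself, w \Vdash a \to \neg a but w \nVdash b \lor a.
w \nVdash b \lor a: neither disjunct is forced at w.
w lacks atom b, so w \nVdash b.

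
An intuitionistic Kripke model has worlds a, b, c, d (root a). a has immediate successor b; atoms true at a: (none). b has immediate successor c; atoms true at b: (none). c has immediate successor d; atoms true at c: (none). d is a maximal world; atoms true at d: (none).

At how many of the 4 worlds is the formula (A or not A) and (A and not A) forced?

a: does not force it — a does not force (A or not A) and (A and not A) since a fails A and not A.
b: does not force it.
c: does not force it.
d: does not force it.
Worlds forcing the formula: { }.

0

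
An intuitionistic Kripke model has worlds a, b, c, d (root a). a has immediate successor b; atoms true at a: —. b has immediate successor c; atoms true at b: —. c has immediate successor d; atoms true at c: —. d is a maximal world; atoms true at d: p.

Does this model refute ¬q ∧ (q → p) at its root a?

a ⊩ ¬q ∧ (q → p) since a forces both conjuncts.
So the root a forces ¬q ∧ (q → p); the model is not a countermodel.

No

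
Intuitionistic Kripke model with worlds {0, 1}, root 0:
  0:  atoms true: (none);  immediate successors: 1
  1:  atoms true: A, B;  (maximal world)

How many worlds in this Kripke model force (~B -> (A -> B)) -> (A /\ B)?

0: does not force it — 0 ||-/- (~B -> (A -> B)) -> (A /\ B): already at 0 itself, 0 ||- ~B -> (A -> B) but 0 ||-/- A /\ B.
1: forces it.
Worlds forcing the formula: {1}.

1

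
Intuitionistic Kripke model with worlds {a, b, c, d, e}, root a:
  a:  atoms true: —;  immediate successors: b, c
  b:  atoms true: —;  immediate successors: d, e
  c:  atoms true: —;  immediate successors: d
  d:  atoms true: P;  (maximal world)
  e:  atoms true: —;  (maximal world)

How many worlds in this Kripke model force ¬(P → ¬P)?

2

a: does not force it — a ⊮ ¬(P → ¬P) since e is accessible from a and e ⊩ P → ¬P.
b: does not force it.
c: forces it.
d: forces it.
e: does not force it.
Worlds forcing the formula: {c, d}.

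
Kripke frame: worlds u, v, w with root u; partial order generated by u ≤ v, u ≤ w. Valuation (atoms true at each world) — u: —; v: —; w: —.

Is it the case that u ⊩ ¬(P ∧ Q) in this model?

u ⊩ ¬(P ∧ Q): no world accessible from u forces P ∧ Q.

Yes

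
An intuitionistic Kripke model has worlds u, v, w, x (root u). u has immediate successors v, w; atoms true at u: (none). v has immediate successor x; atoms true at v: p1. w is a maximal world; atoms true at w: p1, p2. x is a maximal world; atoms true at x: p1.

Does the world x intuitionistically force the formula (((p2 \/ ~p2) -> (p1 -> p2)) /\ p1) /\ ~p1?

x ||-/- (((p2 \/ ~p2) -> (p1 -> p2)) /\ p1) /\ ~p1 since x fails ((p2 \/ ~p2) -> (p1 -> p2)) /\ p1.

No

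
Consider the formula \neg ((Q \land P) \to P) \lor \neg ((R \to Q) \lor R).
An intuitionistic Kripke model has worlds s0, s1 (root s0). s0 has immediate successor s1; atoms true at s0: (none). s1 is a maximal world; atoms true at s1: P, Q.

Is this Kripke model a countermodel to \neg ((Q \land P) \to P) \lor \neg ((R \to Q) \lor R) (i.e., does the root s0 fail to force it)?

Yes

s0 \nVdash \neg ((Q \land P) \to P) \lor \neg ((R \to Q) \lor R): neither disjunct is forced at s0.
s0 \nVdash \neg ((Q \land P) \to P) since s0 is accessible from s0 and s0 \Vdash (Q \land P) \to P.
s0 \Vdash (Q \land P) \to P: every world accessible from s0 that forces Q \land P (namely s1) also forces P.
So the root s0 does not force \neg ((Q \land P) \to P) \lor \neg ((R \to Q) \lor R); the model is a countermodel.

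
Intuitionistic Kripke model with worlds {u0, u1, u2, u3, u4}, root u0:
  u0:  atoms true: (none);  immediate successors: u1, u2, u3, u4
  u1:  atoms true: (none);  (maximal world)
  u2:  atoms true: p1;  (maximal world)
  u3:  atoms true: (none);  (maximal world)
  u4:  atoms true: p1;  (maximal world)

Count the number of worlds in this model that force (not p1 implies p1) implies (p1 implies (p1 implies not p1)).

2

u0: does not force it — u0 does not force (not p1 implies p1) implies (p1 implies (p1 implies not p1)): at the accessible world u2, u2 forces not p1 implies p1 but u2 does not force p1 implies (p1 implies not p1).
u1: forces it.
u2: does not force it — u2 does not force (not p1 implies p1) implies (p1 implies (p1 implies not p1)): already at u2 itself, u2 forces not p1 implies p1 but u2 does not force p1 implies (p1 implies not p1).
u3: forces it.
u4: does not force it.
Worlds forcing the formula: {u1, u3}.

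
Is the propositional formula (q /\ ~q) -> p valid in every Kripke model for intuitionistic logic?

This is an instance of ex falso quodlibet, which is intuitionistically derivable.
No world can force both q and ~q, so the antecedent q /\ ~q is never forced and the implication holds vacuously at every world.

Yes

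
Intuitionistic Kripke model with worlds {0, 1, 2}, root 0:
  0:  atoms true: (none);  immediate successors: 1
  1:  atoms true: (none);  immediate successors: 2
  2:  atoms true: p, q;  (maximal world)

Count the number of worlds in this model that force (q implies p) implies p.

0: does not force it — 0 does not force (q implies p) implies p: already at 0 itself, 0 forces q implies p but 0 does not force p.
1: does not force it — 1 does not force (q implies p) implies p: already at 1 itself, 1 forces q implies p but 1 does not force p.
2: forces it.
Worlds forcing the formula: {2}.

1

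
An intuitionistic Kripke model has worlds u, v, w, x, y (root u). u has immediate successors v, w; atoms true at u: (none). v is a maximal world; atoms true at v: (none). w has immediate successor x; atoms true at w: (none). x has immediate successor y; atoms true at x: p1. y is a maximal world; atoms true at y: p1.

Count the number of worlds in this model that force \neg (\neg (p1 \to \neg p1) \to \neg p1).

u: does not force it — u \nVdash \neg (\neg (p1 \to \neg p1) \to \neg p1) since v is accessible from u and v \Vdash \neg (p1 \to \neg p1) \to \neg p1.
v: does not force it.
w: forces it.
x: forces it.
y: forces it.
Worlds forcing the formula: {w, x, y}.

3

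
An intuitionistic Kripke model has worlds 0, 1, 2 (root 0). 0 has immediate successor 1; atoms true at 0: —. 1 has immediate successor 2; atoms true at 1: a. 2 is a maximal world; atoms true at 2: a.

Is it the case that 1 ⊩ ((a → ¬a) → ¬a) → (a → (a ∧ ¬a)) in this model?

No

1 ⊮ ((a → ¬a) → ¬a) → (a → (a ∧ ¬a)): already at 1 itself, 1 ⊩ (a → ¬a) → ¬a but 1 ⊮ a → (a ∧ ¬a).
1 ⊮ a → (a ∧ ¬a): already at 1 itself, 1 ⊩ a but 1 ⊮ a ∧ ¬a.
1 ⊮ a ∧ ¬a since 1 fails ¬a.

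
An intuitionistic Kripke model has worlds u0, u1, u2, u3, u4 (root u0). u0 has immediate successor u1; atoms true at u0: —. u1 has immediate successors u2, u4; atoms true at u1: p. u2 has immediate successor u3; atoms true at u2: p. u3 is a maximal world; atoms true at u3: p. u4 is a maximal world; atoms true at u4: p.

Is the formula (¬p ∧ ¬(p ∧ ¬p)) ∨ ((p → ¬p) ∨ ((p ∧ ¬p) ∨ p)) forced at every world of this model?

No

Not every world: u0 ⊮ (¬p ∧ ¬(p ∧ ¬p)) ∨ ((p → ¬p) ∨ ((p ∧ ¬p) ∨ p)).
u0 ⊮ (¬p ∧ ¬(p ∧ ¬p)) ∨ ((p → ¬p) ∨ ((p ∧ ¬p) ∨ p)): neither disjunct is forced at u0.
u0 ⊮ ¬p ∧ ¬(p ∧ ¬p) since u0 fails ¬p.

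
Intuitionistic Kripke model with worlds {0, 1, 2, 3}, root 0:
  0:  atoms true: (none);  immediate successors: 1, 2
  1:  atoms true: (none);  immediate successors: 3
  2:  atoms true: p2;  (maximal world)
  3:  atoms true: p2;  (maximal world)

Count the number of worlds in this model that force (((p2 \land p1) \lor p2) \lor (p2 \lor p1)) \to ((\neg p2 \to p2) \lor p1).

4

0: forces it.
1: forces it.
2: forces it.
3: forces it.
Worlds forcing the formula: {0, 1, 2, 3}.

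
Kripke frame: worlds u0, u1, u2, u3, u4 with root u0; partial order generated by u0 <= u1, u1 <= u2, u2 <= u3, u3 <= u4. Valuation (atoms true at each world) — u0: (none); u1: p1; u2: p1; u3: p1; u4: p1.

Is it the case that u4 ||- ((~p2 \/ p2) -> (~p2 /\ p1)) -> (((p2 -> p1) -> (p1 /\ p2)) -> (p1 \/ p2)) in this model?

u4 ||- ((~p2 \/ p2) -> (~p2 /\ p1)) -> (((p2 -> p1) -> (p1 /\ p2)) -> (p1 \/ p2)): every world accessible from u4 that forces (~p2 \/ p2) -> (~p2 /\ p1) (namely u4) also forces ((p2 -> p1) -> (p1 /\ p2)) -> (p1 \/ p2).

Yes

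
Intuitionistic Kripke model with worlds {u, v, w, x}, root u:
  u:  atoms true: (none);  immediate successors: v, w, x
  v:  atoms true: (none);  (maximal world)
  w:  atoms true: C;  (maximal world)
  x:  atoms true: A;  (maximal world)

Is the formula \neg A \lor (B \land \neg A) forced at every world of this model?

Not every world: u \nVdash \neg A \lor (B \land \neg A).
u \nVdash \neg A \lor (B \land \neg A): neither disjunct is forced at u.
u \nVdash \neg A since x is accessible from u and x \Vdash A.

No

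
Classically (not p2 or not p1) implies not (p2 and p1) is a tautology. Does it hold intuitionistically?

This is a constructively valid De Morgan direction (disjunction of negations to negated conjunction), which is intuitionistically derivable.
If not p2 holds at a world then no accessible world forces p2, hence none forces p2 and p1; likewise for not p1.

Yes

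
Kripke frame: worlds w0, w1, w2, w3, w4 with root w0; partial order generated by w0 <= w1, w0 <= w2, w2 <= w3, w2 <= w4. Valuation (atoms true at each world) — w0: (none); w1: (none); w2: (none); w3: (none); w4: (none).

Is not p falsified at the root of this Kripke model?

w0 forces not p: no world accessible from w0 forces p.
So the root w0 forces not p; the model is not a countermodel.

No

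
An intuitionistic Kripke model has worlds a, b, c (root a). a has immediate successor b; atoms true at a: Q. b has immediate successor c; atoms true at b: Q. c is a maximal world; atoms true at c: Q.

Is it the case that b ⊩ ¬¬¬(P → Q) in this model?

b ⊮ ¬¬¬(P → Q) since b is accessible from b and b ⊩ ¬¬(P → Q).
b ⊩ ¬¬(P → Q): no world accessible from b forces ¬(P → Q).

No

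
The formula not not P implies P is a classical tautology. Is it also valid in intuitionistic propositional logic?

This is double-negation elimination, which is not intuitionistically valid.
A Kripke countermodel: worlds u, v; order generated by u <= v; atoms true at each world — u:{}; v:{P}.
u does not force not not P implies P: already at u itself, u forces not not P but u does not force P.
u lacks atom P, so u does not force P.
So the root u does not force the formula.

No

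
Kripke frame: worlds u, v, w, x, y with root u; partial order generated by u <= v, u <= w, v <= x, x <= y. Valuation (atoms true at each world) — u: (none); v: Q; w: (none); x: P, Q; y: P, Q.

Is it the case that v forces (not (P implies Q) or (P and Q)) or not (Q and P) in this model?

v does not force (not (P implies Q) or (P and Q)) or not (Q and P): neither disjunct is forced at v.
v does not force not (P implies Q) or (P and Q): neither disjunct is forced at v.
v does not force not (P implies Q) since v is accessible from v and v forces P implies Q.

No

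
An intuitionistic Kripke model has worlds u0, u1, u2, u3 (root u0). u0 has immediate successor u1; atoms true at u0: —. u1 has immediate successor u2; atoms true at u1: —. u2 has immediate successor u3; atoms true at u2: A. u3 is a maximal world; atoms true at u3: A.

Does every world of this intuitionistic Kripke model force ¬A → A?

u0 ⊩ ¬A → A vacuously: no world accessible from u0 forces the antecedent ¬A.
Since the root u0 forces ¬A → A and forcing is persistent (monotone upward), every world forces it.

Yes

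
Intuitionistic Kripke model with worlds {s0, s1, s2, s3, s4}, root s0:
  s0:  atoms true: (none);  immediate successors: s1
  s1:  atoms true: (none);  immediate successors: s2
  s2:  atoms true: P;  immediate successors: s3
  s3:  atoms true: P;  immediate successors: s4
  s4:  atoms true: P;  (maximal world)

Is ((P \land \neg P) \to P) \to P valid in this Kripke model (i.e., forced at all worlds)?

Not every world: s0 \nVdash ((P \land \neg P) \to P) \to P.
s0 \nVdash ((P \land \neg P) \to P) \to P: already at s0 itself, s0 \Vdash (P \land \neg P) \to P but s0 \nVdash P.
s0 lacks atom P, so s0 \nVdash P.

No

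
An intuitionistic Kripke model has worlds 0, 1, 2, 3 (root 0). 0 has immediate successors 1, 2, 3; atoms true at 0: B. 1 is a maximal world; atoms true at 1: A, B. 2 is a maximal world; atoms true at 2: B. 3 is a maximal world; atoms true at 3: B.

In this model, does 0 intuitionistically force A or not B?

0 does not force A or not B: neither disjunct is forced at 0.
0 lacks atom A, so 0 does not force A.

No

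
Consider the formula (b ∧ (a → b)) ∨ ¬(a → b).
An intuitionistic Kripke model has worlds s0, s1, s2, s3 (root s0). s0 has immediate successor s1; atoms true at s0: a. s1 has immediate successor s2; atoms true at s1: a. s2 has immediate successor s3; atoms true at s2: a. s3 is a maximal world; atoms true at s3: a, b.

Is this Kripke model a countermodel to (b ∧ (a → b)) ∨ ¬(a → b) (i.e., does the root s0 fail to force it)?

s0 ⊮ (b ∧ (a → b)) ∨ ¬(a → b): neither disjunct is forced at s0.
s0 ⊮ b ∧ (a → b) since s0 fails b.
So the root s0 does not force (b ∧ (a → b)) ∨ ¬(a → b); the model is a countermodel.

Yes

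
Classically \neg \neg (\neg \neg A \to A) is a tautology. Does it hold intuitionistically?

This is the double negation of double-negation elimination, which is intuitionistically derivable.
By Glivenko's theorem the double negation of any classical propositional tautology is intuitionistically provable; \neg \neg A \to A is classically a tautology.

Yes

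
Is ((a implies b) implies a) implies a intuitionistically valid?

This is Peirce's law, which is not intuitionistically valid.
A Kripke countermodel: worlds u, v; order generated by u <= v; atoms true at each world — u:{}; v:{a}.
u does not force ((a implies b) implies a) implies a: already at u itself, u forces (a implies b) implies a but u does not force a.
u lacks atom a, so u does not force a.
So the root u does not force the formula.

No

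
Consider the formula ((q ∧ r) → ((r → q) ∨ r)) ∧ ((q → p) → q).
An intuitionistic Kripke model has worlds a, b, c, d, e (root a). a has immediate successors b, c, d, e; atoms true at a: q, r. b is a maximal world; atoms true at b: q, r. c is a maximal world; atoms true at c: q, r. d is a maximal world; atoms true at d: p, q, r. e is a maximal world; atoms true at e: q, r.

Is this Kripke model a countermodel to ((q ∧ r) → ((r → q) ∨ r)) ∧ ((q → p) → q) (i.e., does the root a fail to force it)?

No

a ⊩ ((q ∧ r) → ((r → q) ∨ r)) ∧ ((q → p) → q) since a forces both conjuncts.
So the root a forces ((q ∧ r) → ((r → q) ∨ r)) ∧ ((q → p) → q); the model is not a countermodel.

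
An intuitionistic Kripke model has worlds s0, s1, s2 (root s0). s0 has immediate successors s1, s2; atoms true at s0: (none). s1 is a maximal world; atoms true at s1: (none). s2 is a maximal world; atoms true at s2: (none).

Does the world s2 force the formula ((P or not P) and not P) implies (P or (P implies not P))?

s2 forces ((P or not P) and not P) implies (P or (P implies not P)): every world accessible from s2 that forces (P or not P) and not P (namely s2) also forces P or (P implies not P).

Yes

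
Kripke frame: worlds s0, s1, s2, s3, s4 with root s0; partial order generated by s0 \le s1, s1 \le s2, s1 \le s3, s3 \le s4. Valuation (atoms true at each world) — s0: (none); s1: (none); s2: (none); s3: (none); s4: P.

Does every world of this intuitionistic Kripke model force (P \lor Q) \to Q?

No

Not every world: s0 \nVdash (P \lor Q) \to Q.
s0 \nVdash (P \lor Q) \to Q: at the accessible world s4, s4 \Vdash P \lor Q but s4 \nVdash Q.
s4 lacks atom Q, so s4 \nVdash Q.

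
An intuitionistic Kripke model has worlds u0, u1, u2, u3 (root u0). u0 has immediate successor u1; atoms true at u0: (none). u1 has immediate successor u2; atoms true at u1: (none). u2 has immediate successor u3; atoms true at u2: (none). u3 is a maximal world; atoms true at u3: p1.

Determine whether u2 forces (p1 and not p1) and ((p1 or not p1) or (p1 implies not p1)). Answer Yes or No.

No

u2 does not force (p1 and not p1) and ((p1 or not p1) or (p1 implies not p1)) since u2 fails p1 and not p1.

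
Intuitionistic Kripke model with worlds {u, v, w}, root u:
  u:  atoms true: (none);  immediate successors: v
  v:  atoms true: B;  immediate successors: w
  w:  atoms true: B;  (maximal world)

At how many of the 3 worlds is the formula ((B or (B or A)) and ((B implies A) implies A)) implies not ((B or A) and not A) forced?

u: does not force it — u does not force ((B or (B or A)) and ((B implies A) implies A)) implies not ((B or A) and not A): at the accessible world v, v forces (B or (B or A)) and ((B implies A) implies A) but v does not force not ((B or A) and not A).
v: does not force it — v does not force ((B or (B or A)) and ((B implies A) implies A)) implies not ((B or A) and not A): already at v itself, v forces (B or (B or A)) and ((B implies A) implies A) but v does not force not ((B or A) and not A).
w: does not force it.
Worlds forcing the formula: { }.

0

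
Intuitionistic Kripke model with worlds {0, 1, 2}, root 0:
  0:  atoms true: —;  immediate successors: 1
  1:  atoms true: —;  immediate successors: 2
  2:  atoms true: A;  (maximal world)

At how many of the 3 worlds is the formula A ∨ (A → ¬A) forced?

0: does not force it — 0 ⊮ A ∨ (A → ¬A): neither disjunct is forced at 0.
1: does not force it — 1 ⊮ A ∨ (A → ¬A): neither disjunct is forced at 1.
2: forces it.
Worlds forcing the formula: {2}.

1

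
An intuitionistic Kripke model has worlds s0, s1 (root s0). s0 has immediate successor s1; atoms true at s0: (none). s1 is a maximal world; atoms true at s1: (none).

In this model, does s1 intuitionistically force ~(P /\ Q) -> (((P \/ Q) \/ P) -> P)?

Yes

s1 ||- ~(P /\ Q) -> (((P \/ Q) \/ P) -> P): every world accessible from s1 that forces ~(P /\ Q) (namely s1) also forces ((P \/ Q) \/ P) -> P.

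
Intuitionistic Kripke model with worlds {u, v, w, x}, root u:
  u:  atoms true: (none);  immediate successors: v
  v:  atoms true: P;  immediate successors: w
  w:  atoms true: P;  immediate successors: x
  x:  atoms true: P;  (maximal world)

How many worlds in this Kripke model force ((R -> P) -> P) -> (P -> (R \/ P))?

4

u: forces it.
v: forces it.
w: forces it.
x: forces it.
Worlds forcing the formula: {u, v, w, x}.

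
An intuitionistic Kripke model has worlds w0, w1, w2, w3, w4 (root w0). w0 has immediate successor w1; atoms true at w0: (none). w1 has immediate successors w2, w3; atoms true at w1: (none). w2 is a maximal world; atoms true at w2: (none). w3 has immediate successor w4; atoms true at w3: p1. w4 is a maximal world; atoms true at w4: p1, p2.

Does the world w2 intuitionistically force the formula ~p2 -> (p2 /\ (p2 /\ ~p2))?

w2 ||-/- ~p2 -> (p2 /\ (p2 /\ ~p2)): already at w2 itself, w2 ||- ~p2 but w2 ||-/- p2 /\ (p2 /\ ~p2).
w2 ||-/- p2 /\ (p2 /\ ~p2) since w2 fails p2.

No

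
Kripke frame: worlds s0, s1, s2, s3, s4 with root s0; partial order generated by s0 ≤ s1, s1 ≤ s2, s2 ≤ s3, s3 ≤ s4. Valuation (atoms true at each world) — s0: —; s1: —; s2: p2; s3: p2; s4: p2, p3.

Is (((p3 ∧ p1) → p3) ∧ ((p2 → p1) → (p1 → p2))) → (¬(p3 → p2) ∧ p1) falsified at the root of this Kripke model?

s0 ⊮ (((p3 ∧ p1) → p3) ∧ ((p2 → p1) → (p1 → p2))) → (¬(p3 → p2) ∧ p1): already at s0 itself, s0 ⊩ ((p3 ∧ p1) → p3) ∧ ((p2 → p1) → (p1 → p2)) but s0 ⊮ ¬(p3 → p2) ∧ p1.
s0 ⊮ ¬(p3 → p2) ∧ p1 since s0 fails ¬(p3 → p2).
So the root s0 does not force (((p3 ∧ p1) → p3) ∧ ((p2 → p1) → (p1 → p2))) → (¬(p3 → p2) ∧ p1); the model is a countermodel.

Yes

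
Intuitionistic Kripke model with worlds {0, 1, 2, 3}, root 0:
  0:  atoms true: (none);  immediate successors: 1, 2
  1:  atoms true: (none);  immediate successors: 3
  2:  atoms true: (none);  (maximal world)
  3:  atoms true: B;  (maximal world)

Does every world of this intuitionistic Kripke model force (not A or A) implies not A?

Yes

0 forces (not A or A) implies not A: every world accessible from 0 that forces not A or A (namely 0, 1, 2, 3) also forces not A.
Since the root 0 forces (not A or A) implies not A and forcing is persistent (monotone upward), every world forces it.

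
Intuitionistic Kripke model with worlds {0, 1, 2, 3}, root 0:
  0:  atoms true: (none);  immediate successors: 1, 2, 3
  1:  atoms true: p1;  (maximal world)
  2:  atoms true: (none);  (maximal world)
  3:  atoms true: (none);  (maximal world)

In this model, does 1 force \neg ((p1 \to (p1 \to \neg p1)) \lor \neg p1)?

Yes

1 \Vdash \neg ((p1 \to (p1 \to \neg p1)) \lor \neg p1): no world accessible from 1 forces (p1 \to (p1 \to \neg p1)) \lor \neg p1.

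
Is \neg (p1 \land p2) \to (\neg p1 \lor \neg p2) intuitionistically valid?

This is the constructively invalid direction of De Morgan's law for conjunction, which is not intuitionistically valid.
A Kripke countermodel: worlds u0, u1, u2; order generated by u0 \le u1, u0 \le u2; atoms true at each world — u0:{}; u1:{p1}; u2:{p2}.
u0 \nVdash \neg (p1 \land p2) \to (\neg p1 \lor \neg p2): already at u0 itself, u0 \Vdash \neg (p1 \land p2) but u0 \nVdash \neg p1 \lor \neg p2.
u0 \nVdash \neg p1 \lor \neg p2: neither disjunct is forced at u0.
u0 \nVdash \neg p1 since u1 is accessible from u0 and u1 \Vdash p1.
So the root u0 does not force the formula.

No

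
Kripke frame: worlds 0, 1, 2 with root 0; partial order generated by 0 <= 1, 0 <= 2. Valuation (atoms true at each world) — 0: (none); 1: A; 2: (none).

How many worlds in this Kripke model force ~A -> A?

1

0: does not force it — 0 ||-/- ~A -> A: at the accessible world 2, 2 ||- ~A but 2 ||-/- A.
1: forces it.
2: does not force it — 2 ||-/- ~A -> A: already at 2 itself, 2 ||- ~A but 2 ||-/- A.
Worlds forcing the formula: {1}.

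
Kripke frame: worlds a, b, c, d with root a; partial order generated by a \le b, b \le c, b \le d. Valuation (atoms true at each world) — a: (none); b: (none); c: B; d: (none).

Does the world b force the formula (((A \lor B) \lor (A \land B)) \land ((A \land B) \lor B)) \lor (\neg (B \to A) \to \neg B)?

No

b \nVdash (((A \lor B) \lor (A \land B)) \land ((A \land B) \lor B)) \lor (\neg (B \to A) \to \neg B): neither disjunct is forced at b.
b \nVdash ((A \lor B) \lor (A \land B)) \land ((A \land B) \lor B) since b fails (A \lor B) \lor (A \land B).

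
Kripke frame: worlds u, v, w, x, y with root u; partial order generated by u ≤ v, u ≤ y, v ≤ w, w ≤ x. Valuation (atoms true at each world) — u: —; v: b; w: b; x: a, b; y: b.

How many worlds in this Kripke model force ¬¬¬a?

u: does not force it — u ⊮ ¬¬¬a since v is accessible from u and v ⊩ ¬¬a.
v: does not force it.
w: does not force it.
x: does not force it.
y: forces it.
Worlds forcing the formula: {y}.

1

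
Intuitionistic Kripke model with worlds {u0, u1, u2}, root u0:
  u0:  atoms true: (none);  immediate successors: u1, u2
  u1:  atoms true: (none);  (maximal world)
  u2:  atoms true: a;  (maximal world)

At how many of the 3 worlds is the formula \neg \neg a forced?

u0: does not force it — u0 \nVdash \neg \neg a since u1 is accessible from u0 and u1 \Vdash \neg a.
u1: does not force it — u1 \nVdash \neg \neg a since u1 is accessible from u1 and u1 \Vdash \neg a.
u2: forces it.
Worlds forcing the formula: {u2}.

1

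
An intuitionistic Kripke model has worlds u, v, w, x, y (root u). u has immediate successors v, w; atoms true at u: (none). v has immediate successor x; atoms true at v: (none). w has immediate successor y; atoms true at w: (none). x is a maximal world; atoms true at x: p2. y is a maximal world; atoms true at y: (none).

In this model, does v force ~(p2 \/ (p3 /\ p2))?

No

v ||-/- ~(p2 \/ (p3 /\ p2)) since x is accessible from v and x ||- p2 \/ (p3 /\ p2).
x ||- p2 \/ (p3 /\ p2) via the disjunct p2.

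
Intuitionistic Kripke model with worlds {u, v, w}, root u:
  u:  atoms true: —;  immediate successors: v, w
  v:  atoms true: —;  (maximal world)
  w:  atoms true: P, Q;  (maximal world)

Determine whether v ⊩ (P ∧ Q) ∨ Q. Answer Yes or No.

No

v ⊮ (P ∧ Q) ∨ Q: neither disjunct is forced at v.
v ⊮ P ∧ Q since v fails P.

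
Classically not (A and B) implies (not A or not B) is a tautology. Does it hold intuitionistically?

This is the constructively invalid direction of De Morgan's law for conjunction, which is not intuitionistically valid.
A Kripke countermodel: worlds a, b, c; order generated by a <= b, a <= c; atoms true at each world — a:{}; b:{A}; c:{B}.
a does not force not (A and B) implies (not A or not B): already at a itself, a forces not (A and B) but a does not force not A or not B.
a does not force not A or not B: neither disjunct is forced at a.
a does not force not A since b is accessible from a and b forces A.
So the root a does not force the formula.

No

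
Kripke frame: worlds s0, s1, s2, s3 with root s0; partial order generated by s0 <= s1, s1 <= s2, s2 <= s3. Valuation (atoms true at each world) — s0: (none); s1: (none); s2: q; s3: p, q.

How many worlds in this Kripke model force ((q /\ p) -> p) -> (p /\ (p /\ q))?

s0: does not force it — s0 ||-/- ((q /\ p) -> p) -> (p /\ (p /\ q)): already at s0 itself, s0 ||- (q /\ p) -> p but s0 ||-/- p /\ (p /\ q).
s1: does not force it.
s2: does not force it.
s3: forces it.
Worlds forcing the formula: {s3}.

1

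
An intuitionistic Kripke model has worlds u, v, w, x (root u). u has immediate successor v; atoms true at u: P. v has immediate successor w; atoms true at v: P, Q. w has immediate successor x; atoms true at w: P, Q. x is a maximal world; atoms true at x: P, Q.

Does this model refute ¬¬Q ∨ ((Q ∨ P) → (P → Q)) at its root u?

No

u ⊩ ¬¬Q ∨ ((Q ∨ P) → (P → Q)) via the disjunct ¬¬Q.
So the root u forces ¬¬Q ∨ ((Q ∨ P) → (P → Q)); the model is not a countermodel.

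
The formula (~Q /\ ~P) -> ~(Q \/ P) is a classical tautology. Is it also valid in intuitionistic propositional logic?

This is a constructively valid De Morgan direction (conjunction of negations to negated disjunction), which is intuitionistically derivable.
If both ~Q and ~P hold at a world, no accessible world forces Q or forces P, so none forces Q \/ P.

Yes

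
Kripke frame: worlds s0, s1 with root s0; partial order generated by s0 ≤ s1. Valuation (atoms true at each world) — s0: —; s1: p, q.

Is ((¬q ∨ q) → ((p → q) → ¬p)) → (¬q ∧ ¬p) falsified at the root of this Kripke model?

No

s0 ⊩ ((¬q ∨ q) → ((p → q) → ¬p)) → (¬q ∧ ¬p) vacuously: no world accessible from s0 forces the antecedent (¬q ∨ q) → ((p → q) → ¬p).
So the root s0 forces ((¬q ∨ q) → ((p → q) → ¬p)) → (¬q ∧ ¬p); the model is not a countermodel.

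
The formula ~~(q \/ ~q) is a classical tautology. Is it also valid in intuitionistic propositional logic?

Yes

This is the double negation of excluded middle, which is intuitionistically derivable.
Assuming ~(q \/ ~q): from q we'd get q \/ ~q, so ~q; but then q \/ ~q again — contradiction. Hence ~~(q \/ ~q).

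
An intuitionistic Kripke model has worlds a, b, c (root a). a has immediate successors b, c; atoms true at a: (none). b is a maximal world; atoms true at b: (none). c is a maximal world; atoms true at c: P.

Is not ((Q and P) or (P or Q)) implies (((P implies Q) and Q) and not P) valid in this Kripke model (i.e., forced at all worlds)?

Not every world: a does not force not ((Q and P) or (P or Q)) implies (((P implies Q) and Q) and not P).
a does not force not ((Q and P) or (P or Q)) implies (((P implies Q) and Q) and not P): at the accessible world b, b forces not ((Q and P) or (P or Q)) but b does not force ((P implies Q) and Q) and not P.
b does not force ((P implies Q) and Q) and not P since b fails (P implies Q) and Q.

No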